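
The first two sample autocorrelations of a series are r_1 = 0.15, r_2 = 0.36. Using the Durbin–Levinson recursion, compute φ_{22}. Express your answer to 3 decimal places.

0.345

φ_{22} = (r_2 − r_1²) / (1 − r_1²)
r_1² = (0.15)² = 0.0225
Numerator = 0.36 − 0.0225 = 0.3375; denominator = 1 − 0.0225 = 0.9775
φ_{22} = 0.3375 / 0.9775 = 0.345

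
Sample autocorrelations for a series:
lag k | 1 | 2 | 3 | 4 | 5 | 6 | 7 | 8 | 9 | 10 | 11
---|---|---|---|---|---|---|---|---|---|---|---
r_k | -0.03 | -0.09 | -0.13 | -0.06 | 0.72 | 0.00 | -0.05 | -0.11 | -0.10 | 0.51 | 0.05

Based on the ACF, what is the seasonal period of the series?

5

The largest autocorrelation is r_5 = 0.72, with a weaker echo at lag 10 (0.51); the remaining lags stay at or below 0.05.
The dominant spike at lag 5 indicates a seasonal period of 5.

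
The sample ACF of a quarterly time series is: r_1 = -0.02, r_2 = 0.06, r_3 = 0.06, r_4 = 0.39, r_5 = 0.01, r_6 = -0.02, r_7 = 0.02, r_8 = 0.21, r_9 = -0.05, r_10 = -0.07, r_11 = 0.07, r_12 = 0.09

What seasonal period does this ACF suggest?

The largest autocorrelation is r_4 = 0.39, with a weaker echo at lag 8 (0.21); the remaining lags stay at or below 0.09.
The dominant spike at lag 4 indicates a seasonal period of 4.

4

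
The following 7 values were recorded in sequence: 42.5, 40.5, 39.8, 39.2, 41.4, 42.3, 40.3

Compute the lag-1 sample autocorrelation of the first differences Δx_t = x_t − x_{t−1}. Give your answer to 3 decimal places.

First differences Δx: -2.0, -0.7, -0.6, 2.2, 0.9, -2.0
Mean of differences = -0.3667
Numerator Σ(Δx_t−Δx̄)(Δx_{t+1}−Δx̄) = 1.2056
Denominator Σ(Δx_t−Δx̄)² = 13.6933
r_1(Δx) = 1.2056 / 13.6933 = 0.088

0.088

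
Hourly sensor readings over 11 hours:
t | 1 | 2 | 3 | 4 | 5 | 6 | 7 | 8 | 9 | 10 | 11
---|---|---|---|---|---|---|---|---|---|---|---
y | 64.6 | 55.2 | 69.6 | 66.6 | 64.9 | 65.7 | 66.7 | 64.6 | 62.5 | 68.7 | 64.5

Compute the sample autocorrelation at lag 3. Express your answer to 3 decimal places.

0.080

Mean ȳ = (64.6 + 55.2 + 69.6 + 66.6 + 64.9 + 65.7 + 66.7 + 64.6 + 62.5 + 68.7 + 64.5)/11 = 64.8727
Numerator Σ_{t=1}^{8}(y_t−ȳ)(y_{t+3}−ȳ) = 11.4569
Denominator Σ(y_t−ȳ)² = 143.4818
r_3 = 11.4569 / 143.4818 = 0.080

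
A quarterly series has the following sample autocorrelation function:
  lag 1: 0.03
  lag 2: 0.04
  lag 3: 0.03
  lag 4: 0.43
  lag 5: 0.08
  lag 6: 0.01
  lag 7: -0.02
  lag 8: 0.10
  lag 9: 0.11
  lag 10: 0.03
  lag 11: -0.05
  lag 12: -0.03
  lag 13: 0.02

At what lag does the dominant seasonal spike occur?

The largest autocorrelation is r_4 = 0.43; the remaining lags stay at or below 0.11.
The dominant spike at lag 4 indicates a seasonal period of 4.

4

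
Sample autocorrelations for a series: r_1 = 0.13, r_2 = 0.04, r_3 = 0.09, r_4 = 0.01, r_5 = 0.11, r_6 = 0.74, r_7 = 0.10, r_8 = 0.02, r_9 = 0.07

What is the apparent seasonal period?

6

The largest autocorrelation is r_6 = 0.74; the remaining lags stay at or below 0.13.
The dominant spike at lag 6 indicates a seasonal period of 6.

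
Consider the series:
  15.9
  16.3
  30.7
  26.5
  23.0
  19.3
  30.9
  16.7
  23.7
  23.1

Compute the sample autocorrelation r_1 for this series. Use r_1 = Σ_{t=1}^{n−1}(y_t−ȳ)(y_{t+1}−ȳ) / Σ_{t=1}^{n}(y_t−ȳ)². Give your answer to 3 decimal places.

-0.211

Mean ȳ = (15.9 + 16.3 + 30.7 + 26.5 + 23.0 + 19.3 + 30.9 + 16.7 + 23.7 + 23.1)/10 = 22.6100
Numerator Σ_{t=1}^{9}(y_t−ȳ)(y_{t+1}−ȳ) = -59.3531
Denominator Σ(y_t−ȳ)² = 281.6090
r_1 = -59.3531 / 281.6090 = -0.211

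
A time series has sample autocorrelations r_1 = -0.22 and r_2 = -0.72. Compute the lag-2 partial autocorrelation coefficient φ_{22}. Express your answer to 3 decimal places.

φ_{22} = (r_2 − r_1²) / (1 − r_1²)
r_1² = (-0.22)² = 0.0484
Numerator = -0.72 − 0.0484 = -0.7684; denominator = 1 − 0.0484 = 0.9516
φ_{22} = -0.7684 / 0.9516 = -0.807

-0.807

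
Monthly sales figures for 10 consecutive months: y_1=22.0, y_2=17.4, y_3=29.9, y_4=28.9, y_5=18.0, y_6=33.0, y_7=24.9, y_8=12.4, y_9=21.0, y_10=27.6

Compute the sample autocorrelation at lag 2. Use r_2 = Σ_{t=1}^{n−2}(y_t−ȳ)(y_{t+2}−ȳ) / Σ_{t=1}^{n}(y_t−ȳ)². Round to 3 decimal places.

-0.499

Mean ȳ = (22.0 + 17.4 + 29.9 + 28.9 + 18.0 + 33.0 + 24.9 + 12.4 + 21.0 + 27.6)/10 = 23.5100
Numerator Σ_{t=1}^{8}(y_t−ȳ)(y_{t+2}−ȳ) = -188.6612
Denominator Σ(y_t−ȳ)² = 378.3090
r_2 = -188.6612 / 378.3090 = -0.499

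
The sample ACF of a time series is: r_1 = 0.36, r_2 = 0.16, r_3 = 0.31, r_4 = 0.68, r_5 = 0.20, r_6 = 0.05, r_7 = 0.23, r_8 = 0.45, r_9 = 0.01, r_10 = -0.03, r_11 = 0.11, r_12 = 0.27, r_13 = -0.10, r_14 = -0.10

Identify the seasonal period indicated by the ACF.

The largest autocorrelation is r_4 = 0.68, with a weaker echo at lag 8 (0.45); the remaining lags stay at or below 0.36. The elevated value at lag 1 (0.36), dropping to 0.16 at lag 2, reflects decaying short-term dependence rather than seasonality.
The dominant spike at lag 4 indicates a seasonal period of 4.

4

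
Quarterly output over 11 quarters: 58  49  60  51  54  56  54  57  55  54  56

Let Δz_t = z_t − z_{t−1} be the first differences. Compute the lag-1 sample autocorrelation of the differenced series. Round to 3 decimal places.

-0.737

First differences Δz: -9, 11, -9, 3, 2, -2, 3, -2, -1, 2
Mean of differences = -0.2000
Numerator Σ(Δz_t−Δz̄)(Δz_{t+1}−Δz̄) = -234.0400
Denominator Σ(Δz_t−Δz̄)² = 317.6000
r_1(Δz) = -234.0400 / 317.6000 = -0.737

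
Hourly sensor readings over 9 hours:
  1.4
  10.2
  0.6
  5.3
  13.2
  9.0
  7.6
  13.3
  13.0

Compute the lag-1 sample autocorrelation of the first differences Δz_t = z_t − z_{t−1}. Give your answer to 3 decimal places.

-0.470

First differences Δz: 8.8, -9.6, 4.7, 7.9, -4.2, -1.4, 5.7, -0.3
Mean of differences = 1.4500
Numerator Σ(Δz_t−Δz̄)(Δz_{t+1}−Δz̄) = -136.0575
Denominator Σ(Δz_t−Δz̄)² = 289.4600
r_1(Δz) = -136.0575 / 289.4600 = -0.470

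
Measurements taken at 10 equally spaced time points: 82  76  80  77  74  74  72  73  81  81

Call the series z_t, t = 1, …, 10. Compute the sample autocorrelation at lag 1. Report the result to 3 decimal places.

0.286

Mean z̄ = (82 + 76 + 80 + 77 + 74 + 74 + 72 + 73 + 81 + 81)/10 = 77.0000
Numerator Σ_{t=1}^{9}(z_t−z̄)(z_{t+1}−z̄) = 36.0000
Denominator Σ(z_t−z̄)² = 126.0000
r_1 = 36.0000 / 126.0000 = 0.286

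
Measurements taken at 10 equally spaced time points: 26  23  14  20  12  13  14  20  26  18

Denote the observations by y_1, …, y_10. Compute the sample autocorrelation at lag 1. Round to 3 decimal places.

0.235

Mean ȳ = (26 + 23 + 14 + 20 + 12 + 13 + 14 + 20 + 26 + 18)/10 = 18.6000
Numerator Σ_{t=1}^{9}(y_t−ȳ)(y_{t+1}−ȳ) = 58.8400
Denominator Σ(y_t−ȳ)² = 250.4000
r_1 = 58.8400 / 250.4000 = 0.235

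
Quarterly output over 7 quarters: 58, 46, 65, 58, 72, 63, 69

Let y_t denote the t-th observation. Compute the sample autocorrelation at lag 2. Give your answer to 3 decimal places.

Mean ȳ = (58 + 46 + 65 + 58 + 72 + 63 + 69)/7 = 61.5714
Deviations from mean: -3.5714, -15.5714, 3.4286, -3.5714, 10.4286, 1.4286, 7.4286
Σ(y_t−ȳ)(y_{t+2}−ȳ) = (-12.2449) + (55.6122) + (35.7551) + (-5.1020) + (77.4694) = 151.4898
Denominator Σ(y_t−ȳ)² = 445.7143
r_2 = 151.4898 / 445.7143 = 0.340

0.340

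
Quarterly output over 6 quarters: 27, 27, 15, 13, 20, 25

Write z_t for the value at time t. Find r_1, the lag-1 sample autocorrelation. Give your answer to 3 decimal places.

Mean z̄ = (27 + 27 + 15 + 13 + 20 + 25)/6 = 21.1667
Deviations from mean: 5.8333, 5.8333, -6.1667, -8.1667, -1.1667, 3.8333
Σ(z_t−z̄)(z_{t+1}−z̄) = (34.0278) + (-35.9722) + (50.3611) + (9.5278) + (-4.4722) = 53.4722
Denominator Σ(z_t−z̄)² = 188.8333
r_1 = 53.4722 / 188.8333 = 0.283

0.283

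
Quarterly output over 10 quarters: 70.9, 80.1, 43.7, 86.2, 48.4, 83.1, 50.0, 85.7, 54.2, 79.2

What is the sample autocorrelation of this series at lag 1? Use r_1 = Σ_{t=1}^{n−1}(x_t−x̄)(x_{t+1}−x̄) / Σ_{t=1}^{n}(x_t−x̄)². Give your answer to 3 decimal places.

Mean x̄ = (70.9 + 80.1 + 43.7 + 86.2 + 48.4 + 83.1 + 50.0 + 85.7 + 54.2 + 79.2)/10 = 68.1500
Numerator Σ_{t=1}^{9}(x_t−x̄)(x_{t+1}−x̄) = -2341.2325
Denominator Σ(x_t−x̄)² = 2641.6650
r_1 = -2341.2325 / 2641.6650 = -0.886

-0.886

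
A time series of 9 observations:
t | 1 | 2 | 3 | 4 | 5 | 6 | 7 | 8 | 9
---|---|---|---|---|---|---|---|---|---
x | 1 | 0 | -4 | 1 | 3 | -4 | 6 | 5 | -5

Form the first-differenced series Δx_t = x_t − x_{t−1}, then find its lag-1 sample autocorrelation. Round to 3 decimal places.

-0.298

First differences Δx: -1, -4, 5, 2, -7, 10, -1, -10
Mean of differences = -0.7500
Numerator Σ(Δx_t−Δx̄)(Δx_{t+1}−Δx̄) = -86.8125
Denominator Σ(Δx_t−Δx̄)² = 291.5000
r_1(Δx) = -86.8125 / 291.5000 = -0.298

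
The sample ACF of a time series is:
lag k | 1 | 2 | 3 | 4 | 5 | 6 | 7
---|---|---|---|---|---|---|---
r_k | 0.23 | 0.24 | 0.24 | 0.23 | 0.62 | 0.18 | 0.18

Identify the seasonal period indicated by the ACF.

The largest autocorrelation is r_5 = 0.62; the remaining lags stay at or below 0.24.
The dominant spike at lag 5 indicates a seasonal period of 5.

5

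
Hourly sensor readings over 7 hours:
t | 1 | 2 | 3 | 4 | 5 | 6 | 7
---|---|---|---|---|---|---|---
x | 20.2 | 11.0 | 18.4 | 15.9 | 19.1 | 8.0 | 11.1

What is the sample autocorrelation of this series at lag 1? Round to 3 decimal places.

Mean x̄ = (20.2 + 11.0 + 18.4 + 15.9 + 19.1 + 8.0 + 11.1)/7 = 14.8143
Deviations from mean: 5.3857, -3.8143, 3.5857, 1.0857, 4.2857, -6.8143, -3.7143
Numerator Σ_{t=1}^{6}(x_t−x̄)(x_{t+1}−x̄) = -29.5673
Denominator Σ(x_t−x̄)² = 136.1886
r_1 = -29.5673 / 136.1886 = -0.217

-0.217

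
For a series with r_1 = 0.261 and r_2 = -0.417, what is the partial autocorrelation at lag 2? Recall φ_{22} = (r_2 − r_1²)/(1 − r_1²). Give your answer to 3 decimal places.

φ_{22} = (r_2 − r_1²) / (1 − r_1²)
r_1² = (0.261)² = 0.068121
Numerator = -0.417 − 0.0681 = -0.4851; denominator = 1 − 0.0681 = 0.9319
φ_{22} = -0.4851 / 0.9319 = -0.521

-0.521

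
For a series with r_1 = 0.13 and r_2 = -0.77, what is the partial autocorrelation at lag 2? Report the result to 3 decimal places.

-0.800

φ_{22} = (r_2 − r_1²) / (1 − r_1²)
r_1² = (0.13)² = 0.0169
Numerator = -0.77 − 0.0169 = -0.7869; denominator = 1 − 0.0169 = 0.9831
φ_{22} = -0.7869 / 0.9831 = -0.800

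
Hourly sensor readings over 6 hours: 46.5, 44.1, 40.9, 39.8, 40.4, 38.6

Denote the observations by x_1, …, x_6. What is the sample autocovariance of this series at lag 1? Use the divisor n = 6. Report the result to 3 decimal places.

2.941

Mean x̄ = (46.5 + 44.1 + 40.9 + 39.8 + 40.4 + 38.6)/6 = 41.7167
Σ_{t=1}^{5}(x_t−x̄)(x_{t+1}−x̄) = 17.6464
γ_1 = 17.6464 / 6 = 2.941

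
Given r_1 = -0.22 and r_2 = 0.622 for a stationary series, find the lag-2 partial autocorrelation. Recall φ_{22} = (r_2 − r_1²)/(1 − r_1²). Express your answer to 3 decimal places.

0.603

φ_{22} = (r_2 − r_1²) / (1 − r_1²)
r_1² = (-0.22)² = 0.0484
Numerator = 0.622 − 0.0484 = 0.5736; denominator = 1 − 0.0484 = 0.9516
φ_{22} = 0.5736 / 0.9516 = 0.603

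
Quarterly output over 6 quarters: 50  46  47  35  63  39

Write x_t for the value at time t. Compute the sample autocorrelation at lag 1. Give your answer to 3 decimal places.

Mean x̄ = (50 + 46 + 47 + 35 + 63 + 39)/6 = 46.6667
Deviations from mean: 3.3333, -0.6667, 0.3333, -11.6667, 16.3333, -7.6667
Numerator Σ_{t=1}^{5}(x_t−x̄)(x_{t+1}−x̄) = -322.1111
Denominator Σ(x_t−x̄)² = 473.3333
r_1 = -322.1111 / 473.3333 = -0.681

-0.681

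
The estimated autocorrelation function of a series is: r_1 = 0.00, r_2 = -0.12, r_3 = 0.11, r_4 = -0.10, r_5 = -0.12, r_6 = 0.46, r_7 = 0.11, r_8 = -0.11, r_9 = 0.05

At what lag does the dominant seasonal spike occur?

6

The largest autocorrelation is r_6 = 0.46; the remaining lags stay at or below 0.11.
The dominant spike at lag 6 indicates a seasonal period of 6.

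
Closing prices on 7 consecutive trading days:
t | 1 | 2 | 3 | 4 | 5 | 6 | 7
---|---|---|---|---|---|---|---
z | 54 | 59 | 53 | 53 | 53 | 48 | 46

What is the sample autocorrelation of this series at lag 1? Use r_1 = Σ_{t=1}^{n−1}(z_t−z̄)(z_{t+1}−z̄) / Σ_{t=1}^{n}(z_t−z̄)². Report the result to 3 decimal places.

Mean z̄ = (54 + 59 + 53 + 53 + 53 + 48 + 46)/7 = 52.2857
Deviations from mean: 1.7143, 6.7143, 0.7143, 0.7143, 0.7143, -4.2857, -6.2857
Numerator Σ_{t=1}^{6}(z_t−z̄)(z_{t+1}−z̄) = 41.2041
Denominator Σ(z_t−z̄)² = 107.4286
r_1 = 41.2041 / 107.4286 = 0.384

0.384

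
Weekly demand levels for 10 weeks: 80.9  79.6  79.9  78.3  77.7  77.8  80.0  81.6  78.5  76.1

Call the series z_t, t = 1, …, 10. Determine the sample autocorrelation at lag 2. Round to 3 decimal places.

-0.466

Mean z̄ = (80.9 + 79.6 + 79.9 + 78.3 + 77.7 + 77.8 + 80.0 + 81.6 + 78.5 + 76.1)/10 = 79.0400
Numerator Σ_{t=1}^{8}(z_t−z̄)(z_{t+2}−z̄) = -11.5552
Denominator Σ(z_t−z̄)² = 24.8040
r_2 = -11.5552 / 24.8040 = -0.466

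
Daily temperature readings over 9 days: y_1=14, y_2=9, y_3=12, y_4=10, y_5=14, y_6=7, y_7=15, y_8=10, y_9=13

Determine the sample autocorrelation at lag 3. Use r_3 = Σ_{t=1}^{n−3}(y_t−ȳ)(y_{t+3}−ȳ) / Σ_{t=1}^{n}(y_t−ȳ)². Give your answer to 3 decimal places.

-0.478

Mean ȳ = (14 + 9 + 12 + 10 + 14 + 7 + 15 + 10 + 13)/9 = 11.5556
Σ(y_t−ȳ)(y_{t+3}−ȳ) = (-3.8025) + (-6.2469) + (-2.0247) + (-5.3580) + (-3.8025) + (-6.5802) = -27.8148
Denominator Σ(y_t−ȳ)² = 58.2222
r_3 = -27.8148 / 58.2222 = -0.478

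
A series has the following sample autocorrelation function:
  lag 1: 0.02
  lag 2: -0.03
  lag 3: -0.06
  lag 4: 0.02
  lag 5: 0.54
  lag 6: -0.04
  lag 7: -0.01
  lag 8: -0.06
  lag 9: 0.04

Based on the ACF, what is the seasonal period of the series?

5

The largest autocorrelation is r_5 = 0.54; the remaining lags stay at or below 0.04.
The dominant spike at lag 5 indicates a seasonal period of 5.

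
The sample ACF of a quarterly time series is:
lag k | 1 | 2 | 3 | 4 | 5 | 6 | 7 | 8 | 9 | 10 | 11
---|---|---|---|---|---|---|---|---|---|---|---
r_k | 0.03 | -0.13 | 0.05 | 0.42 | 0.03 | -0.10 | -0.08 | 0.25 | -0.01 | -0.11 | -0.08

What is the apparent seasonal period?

4

The largest autocorrelation is r_4 = 0.42, with a weaker echo at lag 8 (0.25); the remaining lags stay at or below 0.05.
The dominant spike at lag 4 indicates a seasonal period of 4.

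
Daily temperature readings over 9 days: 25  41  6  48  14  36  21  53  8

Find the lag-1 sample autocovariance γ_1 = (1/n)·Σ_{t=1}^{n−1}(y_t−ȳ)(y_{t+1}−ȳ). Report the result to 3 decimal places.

-209.778

Mean ȳ = (25 + 41 + 6 + 48 + 14 + 36 + 21 + 53 + 8)/9 = 28.0000
Σ_{t=1}^{8}(y_t−ȳ)(y_{t+1}−ȳ) = -1888.0000
γ_1 = -1888.0000 / 9 = -209.778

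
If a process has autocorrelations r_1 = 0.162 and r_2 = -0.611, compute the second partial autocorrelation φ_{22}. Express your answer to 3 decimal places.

φ_{22} = (r_2 − r_1²) / (1 − r_1²)
r_1² = (0.162)² = 0.026244
Numerator = -0.611 − 0.0262 = -0.6372; denominator = 1 − 0.0262 = 0.9738
φ_{22} = -0.6372 / 0.9738 = -0.654

-0.654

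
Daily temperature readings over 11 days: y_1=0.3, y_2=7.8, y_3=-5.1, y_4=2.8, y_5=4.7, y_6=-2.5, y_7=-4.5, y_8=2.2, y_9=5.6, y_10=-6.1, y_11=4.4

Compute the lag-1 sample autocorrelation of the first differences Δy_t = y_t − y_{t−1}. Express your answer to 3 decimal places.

First differences Δy: 7.5, -12.9, 7.9, 1.9, -7.2, -2.0, 6.7, 3.4, -11.7, 10.5
Mean of differences = 0.4100
Numerator Σ(Δy_t−Δȳ)(Δy_{t+1}−Δȳ) = -330.6491
Denominator Σ(Δy_t−Δȳ)² = 646.4290
r_1(Δy) = -330.6491 / 646.4290 = -0.512

-0.512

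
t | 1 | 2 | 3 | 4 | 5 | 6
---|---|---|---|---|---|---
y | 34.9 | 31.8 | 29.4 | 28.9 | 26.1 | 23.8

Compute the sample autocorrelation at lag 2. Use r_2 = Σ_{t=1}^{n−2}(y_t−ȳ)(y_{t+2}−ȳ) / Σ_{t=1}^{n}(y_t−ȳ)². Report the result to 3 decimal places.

Mean ȳ = (34.9 + 31.8 + 29.4 + 28.9 + 26.1 + 23.8)/6 = 29.1500
Σ(y_t−ȳ)(y_{t+2}−ȳ) = (1.4375) + (-0.6625) + (-0.7625) + (1.3375) = 1.3500
Denominator Σ(y_t−ȳ)² = 78.1350
r_2 = 1.3500 / 78.1350 = 0.017

0.017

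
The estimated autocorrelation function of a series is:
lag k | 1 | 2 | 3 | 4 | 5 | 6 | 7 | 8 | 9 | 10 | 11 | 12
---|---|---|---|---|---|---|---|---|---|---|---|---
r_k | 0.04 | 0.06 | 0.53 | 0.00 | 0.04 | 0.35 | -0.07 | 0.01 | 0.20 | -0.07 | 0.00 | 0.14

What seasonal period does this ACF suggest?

The largest autocorrelation is r_3 = 0.53, with weaker echoes at lags 6 (0.35) and 9 (0.20); the remaining lags stay at or below 0.14.
The dominant spike at lag 3 indicates a seasonal period of 3.

3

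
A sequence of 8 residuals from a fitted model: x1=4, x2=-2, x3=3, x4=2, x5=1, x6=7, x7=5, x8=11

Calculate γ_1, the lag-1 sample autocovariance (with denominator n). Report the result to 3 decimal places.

1.748

Mean x̄ = (4 − 2 + 3 + 2 + 1 + 7 + 5 + 11)/8 = 3.8750
Σ_{t=1}^{7}(x_t−x̄)(x_{t+1}−x̄) = 13.9844
γ_1 = 13.9844 / 8 = 1.748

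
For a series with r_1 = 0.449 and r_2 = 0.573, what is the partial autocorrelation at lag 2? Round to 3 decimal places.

φ_{22} = (r_2 − r_1²) / (1 − r_1²)
r_1² = (0.449)² = 0.201601
Numerator = 0.573 − 0.2016 = 0.3714; denominator = 1 − 0.2016 = 0.7984
φ_{22} = 0.3714 / 0.7984 = 0.465

0.465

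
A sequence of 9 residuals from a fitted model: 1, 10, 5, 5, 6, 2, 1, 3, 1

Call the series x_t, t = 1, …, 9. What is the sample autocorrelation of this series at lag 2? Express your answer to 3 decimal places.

Mean x̄ = (1 + 10 + 5 + 5 + 6 + 2 + 1 + 3 + 1)/9 = 3.7778
Σ(x_t−x̄)(x_{t+2}−x̄) = (-3.3951) + (7.6049) + (2.7160) + (-2.1728) + (-6.1728) + (1.3827) + (7.7160) = 7.6790
Denominator Σ(x_t−x̄)² = 73.5556
r_2 = 7.6790 / 73.5556 = 0.104

0.104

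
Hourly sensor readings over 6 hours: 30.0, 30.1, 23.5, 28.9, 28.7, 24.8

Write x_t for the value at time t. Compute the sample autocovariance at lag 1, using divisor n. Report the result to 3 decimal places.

Mean x̄ = (30.0 + 30.1 + 23.5 + 28.9 + 28.7 + 24.8)/6 = 27.6667
Deviations: 2.3333, 2.4333, -4.1667, 1.2333, 1.0333, -2.8667
Σ_{t=1}^{5}(x_t−x̄)(x_{t+1}−x̄) = -11.2878
γ_1 = -11.2878 / 6 = -1.881

-1.881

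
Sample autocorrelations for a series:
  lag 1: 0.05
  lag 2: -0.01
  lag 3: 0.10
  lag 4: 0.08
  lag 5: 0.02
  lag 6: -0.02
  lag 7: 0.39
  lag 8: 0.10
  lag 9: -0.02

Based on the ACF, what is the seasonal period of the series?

7

The largest autocorrelation is r_7 = 0.39; the remaining lags stay at or below 0.10.
The dominant spike at lag 7 indicates a seasonal period of 7.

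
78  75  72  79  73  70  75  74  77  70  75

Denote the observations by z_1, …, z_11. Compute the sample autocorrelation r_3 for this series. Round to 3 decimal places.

0.172

Mean z̄ = (78 + 75 + 72 + 79 + 73 + 70 + 75 + 74 + 77 + 70 + 75)/11 = 74.3636
Numerator Σ_{t=1}^{8}(z_t−z̄)(z_{t+3}−z̄) = 15.2397
Denominator Σ(z_t−z̄)² = 88.5455
r_3 = 15.2397 / 88.5455 = 0.172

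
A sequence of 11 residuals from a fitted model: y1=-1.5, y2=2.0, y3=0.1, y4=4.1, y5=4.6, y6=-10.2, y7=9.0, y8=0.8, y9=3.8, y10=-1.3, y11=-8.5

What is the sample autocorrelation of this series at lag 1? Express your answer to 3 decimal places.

Mean ȳ = (-1.5 + 2.0 + 0.1 + 4.1 + 4.6 − 10.2 + 9.0 + 0.8 + 3.8 − 1.3 − 8.5)/11 = 0.2636
Numerator Σ_{t=1}^{10}(y_t−ȳ)(y_{t+1}−ȳ) = -109.3704
Denominator Σ(y_t−ȳ)² = 317.5255
r_1 = -109.3704 / 317.5255 = -0.344

-0.344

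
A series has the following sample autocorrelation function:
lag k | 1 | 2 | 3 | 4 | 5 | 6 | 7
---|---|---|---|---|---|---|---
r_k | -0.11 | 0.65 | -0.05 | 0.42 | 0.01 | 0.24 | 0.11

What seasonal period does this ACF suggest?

The largest autocorrelation is r_2 = 0.65, with weaker echoes at lags 4 (0.42) and 6 (0.24); the remaining lags stay at or below 0.11.
The dominant spike at lag 2 indicates a seasonal period of 2.

2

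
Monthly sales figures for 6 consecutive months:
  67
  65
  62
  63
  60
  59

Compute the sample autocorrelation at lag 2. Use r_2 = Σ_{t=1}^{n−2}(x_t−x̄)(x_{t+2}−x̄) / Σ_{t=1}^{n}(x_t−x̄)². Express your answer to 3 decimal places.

-0.034

Mean x̄ = (67 + 65 + 62 + 63 + 60 + 59)/6 = 62.6667
Σ(x_t−x̄)(x_{t+2}−x̄) = (-2.8889) + (0.7778) + (1.7778) + (-1.2222) = -1.5556
Denominator Σ(x_t−x̄)² = 45.3333
r_2 = -1.5556 / 45.3333 = -0.034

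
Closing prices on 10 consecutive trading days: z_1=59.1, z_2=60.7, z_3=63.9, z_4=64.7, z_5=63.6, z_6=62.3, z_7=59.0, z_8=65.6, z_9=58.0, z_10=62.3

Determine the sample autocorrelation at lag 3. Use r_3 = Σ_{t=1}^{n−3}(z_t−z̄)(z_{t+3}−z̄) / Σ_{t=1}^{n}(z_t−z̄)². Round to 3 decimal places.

-0.222

Mean z̄ = (59.1 + 60.7 + 63.9 + 64.7 + 63.6 + 62.3 + 59.0 + 65.6 + 58.0 + 62.3)/10 = 61.9200
Numerator Σ_{t=1}^{7}(z_t−z̄)(z_{t+3}−z̄) = -13.6712
Denominator Σ(z_t−z̄)² = 61.6360
r_3 = -13.6712 / 61.6360 = -0.222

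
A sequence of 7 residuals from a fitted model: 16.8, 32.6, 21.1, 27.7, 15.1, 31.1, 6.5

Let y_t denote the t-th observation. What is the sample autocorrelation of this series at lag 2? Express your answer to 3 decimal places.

0.422

Mean ȳ = (16.8 + 32.6 + 21.1 + 27.7 + 15.1 + 31.1 + 6.5)/7 = 21.5571
Σ(y_t−ȳ)(y_{t+2}−ȳ) = (2.1747) + (67.8347) + (2.9518) + (58.6204) + (97.2261) = 228.8078
Denominator Σ(y_t−ȳ)² = 541.9971
r_2 = 228.8078 / 541.9971 = 0.422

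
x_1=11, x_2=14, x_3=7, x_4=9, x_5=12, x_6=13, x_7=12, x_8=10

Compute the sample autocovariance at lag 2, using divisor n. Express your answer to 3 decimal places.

-1.875

Mean x̄ = (11 + 14 + 7 + 9 + 12 + 13 + 12 + 10)/8 = 11.0000
Deviations: 0.0000, 3.0000, -4.0000, -2.0000, 1.0000, 2.0000, 1.0000, -1.0000
Σ_{t=1}^{6}(x_t−x̄)(x_{t+2}−x̄) = -15.0000
γ_2 = -15.0000 / 8 = -1.875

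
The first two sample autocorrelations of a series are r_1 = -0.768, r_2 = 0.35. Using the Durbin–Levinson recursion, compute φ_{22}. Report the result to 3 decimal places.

φ_{22} = (r_2 − r_1²) / (1 − r_1²)
r_1² = (-0.768)² = 0.589824
Numerator = 0.35 − 0.5898 = -0.2398; denominator = 1 − 0.5898 = 0.4102
φ_{22} = -0.2398 / 0.4102 = -0.585

-0.585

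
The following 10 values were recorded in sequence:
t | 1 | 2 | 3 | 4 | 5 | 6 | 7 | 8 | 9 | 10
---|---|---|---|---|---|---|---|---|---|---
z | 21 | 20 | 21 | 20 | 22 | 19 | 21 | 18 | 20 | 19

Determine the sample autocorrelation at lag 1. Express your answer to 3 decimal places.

-0.396

Mean z̄ = (21 + 20 + 21 + 20 + 22 + 19 + 21 + 18 + 20 + 19)/10 = 20.1000
Numerator Σ_{t=1}^{9}(z_t−z̄)(z_{t+1}−z̄) = -5.1100
Denominator Σ(z_t−z̄)² = 12.9000
r_1 = -5.1100 / 12.9000 = -0.396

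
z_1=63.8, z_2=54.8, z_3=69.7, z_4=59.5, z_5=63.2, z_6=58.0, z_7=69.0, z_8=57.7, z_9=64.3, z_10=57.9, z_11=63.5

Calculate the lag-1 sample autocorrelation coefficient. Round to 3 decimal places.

-0.780

Mean z̄ = (63.8 + 54.8 + 69.7 + 59.5 + 63.2 + 58.0 + 69.0 + 57.7 + 64.3 + 57.9 + 63.5)/11 = 61.9455
Numerator Σ_{t=1}^{10}(z_t−z̄)(z_{t+1}−z̄) = -179.2357
Denominator Σ(z_t−z̄)² = 229.8673
r_1 = -179.2357 / 229.8673 = -0.780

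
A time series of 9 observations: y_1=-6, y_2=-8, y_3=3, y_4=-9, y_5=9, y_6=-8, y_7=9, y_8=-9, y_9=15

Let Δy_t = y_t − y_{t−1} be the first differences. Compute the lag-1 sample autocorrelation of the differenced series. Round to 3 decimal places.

First differences Δy: -2, 11, -12, 18, -17, 17, -18, 24
Mean of differences = 2.6250
Numerator Σ(Δy_t−Δȳ)(Δy_{t+1}−Δȳ) = -1707.2656
Denominator Σ(Δy_t−Δȳ)² = 2015.8750
r_1(Δy) = -1707.2656 / 2015.8750 = -0.847

-0.847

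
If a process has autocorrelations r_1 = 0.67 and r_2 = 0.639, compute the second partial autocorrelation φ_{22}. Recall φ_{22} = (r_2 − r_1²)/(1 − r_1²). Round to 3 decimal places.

0.345

φ_{22} = (r_2 − r_1²) / (1 − r_1²)
r_1² = (0.67)² = 0.4489
Numerator = 0.639 − 0.4489 = 0.1901; denominator = 1 − 0.4489 = 0.5511
φ_{22} = 0.1901 / 0.5511 = 0.345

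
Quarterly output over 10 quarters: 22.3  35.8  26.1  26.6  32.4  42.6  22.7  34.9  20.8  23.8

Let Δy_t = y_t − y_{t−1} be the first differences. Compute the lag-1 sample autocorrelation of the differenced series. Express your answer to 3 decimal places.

-0.627

First differences Δy: 13.5, -9.7, 0.5, 5.8, 10.2, -19.9, 12.2, -14.1, 3.0
Mean of differences = 0.1667
Numerator Σ(Δy_t−Δȳ)(Δy_{t+1}−Δȳ) = -731.3478
Denominator Σ(Δy_t−Δȳ)² = 1166.6800
r_1(Δy) = -731.3478 / 1166.6800 = -0.627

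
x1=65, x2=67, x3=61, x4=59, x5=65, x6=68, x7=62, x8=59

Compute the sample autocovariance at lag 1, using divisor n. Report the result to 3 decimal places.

0.992

Mean x̄ = (65 + 67 + 61 + 59 + 65 + 68 + 62 + 59)/8 = 63.2500
Deviations: 1.7500, 3.7500, -2.2500, -4.2500, 1.7500, 4.7500, -1.2500, -4.2500
Σ_{t=1}^{7}(x_t−x̄)(x_{t+1}−x̄) = 7.9375
γ_1 = 7.9375 / 8 = 0.992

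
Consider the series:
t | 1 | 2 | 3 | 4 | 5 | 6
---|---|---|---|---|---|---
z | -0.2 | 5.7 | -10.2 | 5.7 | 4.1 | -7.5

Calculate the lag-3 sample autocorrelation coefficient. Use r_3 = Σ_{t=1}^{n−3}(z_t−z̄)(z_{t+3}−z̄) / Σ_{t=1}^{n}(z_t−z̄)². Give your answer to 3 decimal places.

Mean z̄ = (-0.2 + 5.7 − 10.2 + 5.7 + 4.1 − 7.5)/6 = -0.4000
Deviations from mean: 0.2000, 6.1000, -9.8000, 6.1000, 4.5000, -7.1000
Numerator Σ_{t=1}^{3}(z_t−z̄)(z_{t+3}−z̄) = 98.2500
Denominator Σ(z_t−z̄)² = 241.1600
r_3 = 98.2500 / 241.1600 = 0.407

0.407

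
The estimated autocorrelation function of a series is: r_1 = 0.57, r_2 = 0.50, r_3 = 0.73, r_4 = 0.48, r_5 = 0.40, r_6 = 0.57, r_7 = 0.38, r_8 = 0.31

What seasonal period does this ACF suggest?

3

The largest autocorrelation is r_3 = 0.73; the remaining lags stay at or below 0.57. The elevated value at lag 1 (0.57), dropping to 0.50 at lag 2, reflects decaying short-term dependence rather than seasonality.
The dominant spike at lag 3 indicates a seasonal period of 3.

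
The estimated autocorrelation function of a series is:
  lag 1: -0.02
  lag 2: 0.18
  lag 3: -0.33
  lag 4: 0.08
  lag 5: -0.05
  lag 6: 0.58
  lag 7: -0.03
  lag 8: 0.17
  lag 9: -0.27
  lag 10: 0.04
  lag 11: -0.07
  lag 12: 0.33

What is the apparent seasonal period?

6

The largest autocorrelation is r_6 = 0.58, with a weaker echo at lag 12 (0.33); the remaining lags stay at or below 0.18.
The dominant spike at lag 6 indicates a seasonal period of 6.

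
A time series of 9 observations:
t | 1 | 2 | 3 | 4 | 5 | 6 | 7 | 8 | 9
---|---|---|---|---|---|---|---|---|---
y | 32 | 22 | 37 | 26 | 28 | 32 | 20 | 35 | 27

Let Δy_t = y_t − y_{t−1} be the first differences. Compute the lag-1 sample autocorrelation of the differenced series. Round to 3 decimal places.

First differences Δy: -10, 15, -11, 2, 4, -12, 15, -8
Mean of differences = -0.6250
Numerator Σ(Δy_t−Δȳ)(Δy_{t+1}−Δȳ) = -669.2656
Denominator Σ(Δy_t−Δȳ)² = 895.8750
r_1(Δy) = -669.2656 / 895.8750 = -0.747

-0.747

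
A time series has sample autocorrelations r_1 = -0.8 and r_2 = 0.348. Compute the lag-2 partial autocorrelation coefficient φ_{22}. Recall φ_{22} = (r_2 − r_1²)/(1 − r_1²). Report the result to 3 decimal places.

-0.811

φ_{22} = (r_2 − r_1²) / (1 − r_1²)
r_1² = (-0.8)² = 0.64
Numerator = 0.348 − 0.6400 = -0.2920; denominator = 1 − 0.6400 = 0.3600
φ_{22} = -0.2920 / 0.3600 = -0.811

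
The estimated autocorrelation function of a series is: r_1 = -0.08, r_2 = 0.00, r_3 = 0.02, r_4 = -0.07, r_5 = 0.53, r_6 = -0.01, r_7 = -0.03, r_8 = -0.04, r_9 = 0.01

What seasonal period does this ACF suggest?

5

The largest autocorrelation is r_5 = 0.53; the remaining lags stay at or below 0.02.
The dominant spike at lag 5 indicates a seasonal period of 5.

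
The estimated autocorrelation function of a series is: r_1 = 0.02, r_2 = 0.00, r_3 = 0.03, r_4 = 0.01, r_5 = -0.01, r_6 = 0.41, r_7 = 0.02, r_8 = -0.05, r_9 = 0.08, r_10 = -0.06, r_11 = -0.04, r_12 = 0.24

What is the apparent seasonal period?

6

The largest autocorrelation is r_6 = 0.41, with a weaker echo at lag 12 (0.24); the remaining lags stay at or below 0.08.
The dominant spike at lag 6 indicates a seasonal period of 6.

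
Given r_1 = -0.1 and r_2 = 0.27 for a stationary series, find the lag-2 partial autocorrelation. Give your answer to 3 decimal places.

0.263

φ_{22} = (r_2 − r_1²) / (1 − r_1²)
r_1² = (-0.1)² = 0.01
Numerator = 0.27 − 0.0100 = 0.2600; denominator = 1 − 0.0100 = 0.9900
φ_{22} = 0.2600 / 0.9900 = 0.263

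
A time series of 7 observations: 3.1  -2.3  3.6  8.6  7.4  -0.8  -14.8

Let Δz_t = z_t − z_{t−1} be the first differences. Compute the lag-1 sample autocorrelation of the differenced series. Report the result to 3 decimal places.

First differences Δz: -5.4, 5.9, 5.0, -1.2, -8.2, -14.0
Mean of differences = -2.9833
Numerator Σ(Δz_t−Δz̄)(Δz_{t+1}−Δz̄) = 111.8547
Denominator Σ(Δz_t−Δz̄)² = 300.2483
r_1(Δz) = 111.8547 / 300.2483 = 0.373

0.373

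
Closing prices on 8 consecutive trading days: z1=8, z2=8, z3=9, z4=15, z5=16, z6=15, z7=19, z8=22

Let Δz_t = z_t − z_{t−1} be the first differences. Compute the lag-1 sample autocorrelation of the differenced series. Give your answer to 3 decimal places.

First differences Δz: 0, 1, 6, 1, -1, 4, 3
Mean of differences = 2.0000
Numerator Σ(Δz_t−Δz̄)(Δz_{t+1}−Δz̄) = -7.0000
Denominator Σ(Δz_t−Δz̄)² = 36.0000
r_1(Δz) = -7.0000 / 36.0000 = -0.194

-0.194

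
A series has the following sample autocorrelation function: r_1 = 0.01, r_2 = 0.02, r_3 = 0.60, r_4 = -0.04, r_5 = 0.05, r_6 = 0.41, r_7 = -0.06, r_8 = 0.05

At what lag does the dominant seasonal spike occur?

3

The largest autocorrelation is r_3 = 0.60, with a weaker echo at lag 6 (0.41); the remaining lags stay at or below 0.05.
The dominant spike at lag 3 indicates a seasonal period of 3.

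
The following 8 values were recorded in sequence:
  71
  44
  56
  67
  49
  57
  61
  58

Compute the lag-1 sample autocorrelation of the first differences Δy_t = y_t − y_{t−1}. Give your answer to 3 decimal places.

-0.351

First differences Δy: -27, 12, 11, -18, 8, 4, -3
Mean of differences = -1.8571
Numerator Σ(Δy_t−Δȳ)(Δy_{t+1}−Δȳ) = -485.8776
Denominator Σ(Δy_t−Δȳ)² = 1382.8571
r_1(Δy) = -485.8776 / 1382.8571 = -0.351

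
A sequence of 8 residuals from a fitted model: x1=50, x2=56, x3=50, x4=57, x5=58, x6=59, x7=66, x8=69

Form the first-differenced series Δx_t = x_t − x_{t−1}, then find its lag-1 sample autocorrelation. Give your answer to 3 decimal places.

-0.591

First differences Δx: 6, -6, 7, 1, 1, 7, 3
Mean of differences = 2.7143
Numerator Σ(Δx_t−Δx̄)(Δx_{t+1}−Δx̄) = -76.5102
Denominator Σ(Δx_t−Δx̄)² = 129.4286
r_1(Δx) = -76.5102 / 129.4286 = -0.591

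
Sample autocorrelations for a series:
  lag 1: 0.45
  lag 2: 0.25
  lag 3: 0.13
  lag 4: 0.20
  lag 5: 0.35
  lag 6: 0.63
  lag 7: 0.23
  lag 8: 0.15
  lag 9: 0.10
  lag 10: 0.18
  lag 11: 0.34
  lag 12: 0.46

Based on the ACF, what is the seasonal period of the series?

6

The largest autocorrelation is r_6 = 0.63, with a weaker echo at lag 12 (0.46); the remaining lags stay at or below 0.45. The elevated value at lag 1 (0.45), dropping to 0.25 at lag 2, reflects decaying short-term dependence rather than seasonality.
The dominant spike at lag 6 indicates a seasonal period of 6.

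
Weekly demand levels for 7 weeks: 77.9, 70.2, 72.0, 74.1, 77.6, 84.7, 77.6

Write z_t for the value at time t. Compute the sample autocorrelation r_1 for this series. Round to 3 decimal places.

Mean z̄ = (77.9 + 70.2 + 72.0 + 74.1 + 77.6 + 84.7 + 77.6)/7 = 76.3000
Σ(z_t−z̄)(z_{t+1}−z̄) = (-9.7600) + (26.2300) + (9.4600) + (-2.8600) + (10.9200) + (10.9200) = 44.9100
Denominator Σ(z_t−z̄)² = 137.0400
r_1 = 44.9100 / 137.0400 = 0.328

0.328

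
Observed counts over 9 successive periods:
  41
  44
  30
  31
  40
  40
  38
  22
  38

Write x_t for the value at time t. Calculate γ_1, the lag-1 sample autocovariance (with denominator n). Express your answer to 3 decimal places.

-3.333

Mean x̄ = (41 + 44 + 30 + 31 + 40 + 40 + 38 + 22 + 38)/9 = 36.0000
Σ_{t=1}^{8}(x_t−x̄)(x_{t+1}−x̄) = -30.0000
γ_1 = -30.0000 / 9 = -3.333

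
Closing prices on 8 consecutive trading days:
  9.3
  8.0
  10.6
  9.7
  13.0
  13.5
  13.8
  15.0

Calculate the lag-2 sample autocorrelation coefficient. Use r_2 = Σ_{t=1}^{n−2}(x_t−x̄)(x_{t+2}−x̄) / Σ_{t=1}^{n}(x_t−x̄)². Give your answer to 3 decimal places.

Mean x̄ = (9.3 + 8.0 + 10.6 + 9.7 + 13.0 + 13.5 + 13.8 + 15.0)/8 = 11.6125
Deviations from mean: -2.3125, -3.6125, -1.0125, -1.9125, 1.3875, 1.8875, 2.1875, 3.3875
Numerator Σ_{t=1}^{6}(x_t−x̄)(x_{t+2}−x̄) = 13.6647
Denominator Σ(x_t−x̄)² = 44.8288
r_2 = 13.6647 / 44.8288 = 0.305

0.305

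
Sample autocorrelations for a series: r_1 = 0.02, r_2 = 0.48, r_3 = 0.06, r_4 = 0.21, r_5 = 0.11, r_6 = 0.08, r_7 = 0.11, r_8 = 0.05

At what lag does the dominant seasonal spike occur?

2

The largest autocorrelation is r_2 = 0.48, with a weaker echo at lag 4 (0.21); the remaining lags stay at or below 0.11.
The dominant spike at lag 2 indicates a seasonal period of 2.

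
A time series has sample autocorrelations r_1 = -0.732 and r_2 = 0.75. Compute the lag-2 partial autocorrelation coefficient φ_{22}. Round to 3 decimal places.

0.461

φ_{22} = (r_2 − r_1²) / (1 − r_1²)
r_1² = (-0.732)² = 0.535824
Numerator = 0.75 − 0.5358 = 0.2142; denominator = 1 − 0.5358 = 0.4642
φ_{22} = 0.2142 / 0.4642 = 0.461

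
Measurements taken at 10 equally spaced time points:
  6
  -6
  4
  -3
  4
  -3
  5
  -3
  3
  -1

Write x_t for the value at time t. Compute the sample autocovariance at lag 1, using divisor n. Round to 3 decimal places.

-13.896

Mean x̄ = (6 − 6 + 4 − 3 + 4 − 3 + 5 − 3 + 3 − 1)/10 = 0.6000
Σ_{t=1}^{9}(x_t−x̄)(x_{t+1}−x̄) = -138.9600
γ_1 = -138.9600 / 10 = -13.896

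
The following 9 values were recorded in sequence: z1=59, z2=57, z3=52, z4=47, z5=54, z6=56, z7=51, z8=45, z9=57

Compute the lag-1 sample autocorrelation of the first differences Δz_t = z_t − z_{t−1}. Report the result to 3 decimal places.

-0.132

First differences Δz: -2, -5, -5, 7, 2, -5, -6, 12
Mean of differences = -0.2500
Numerator Σ(Δz_t−Δz̄)(Δz_{t+1}−Δz̄) = -41.0625
Denominator Σ(Δz_t−Δz̄)² = 311.5000
r_1(Δz) = -41.0625 / 311.5000 = -0.132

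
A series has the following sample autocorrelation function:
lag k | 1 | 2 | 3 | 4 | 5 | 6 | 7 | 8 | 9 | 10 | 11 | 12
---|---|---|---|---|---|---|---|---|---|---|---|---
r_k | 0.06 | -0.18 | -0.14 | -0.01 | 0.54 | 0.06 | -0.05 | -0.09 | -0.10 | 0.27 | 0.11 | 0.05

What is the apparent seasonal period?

The largest autocorrelation is r_5 = 0.54, with a weaker echo at lag 10 (0.27); the remaining lags stay at or below 0.11.
The dominant spike at lag 5 indicates a seasonal period of 5.

5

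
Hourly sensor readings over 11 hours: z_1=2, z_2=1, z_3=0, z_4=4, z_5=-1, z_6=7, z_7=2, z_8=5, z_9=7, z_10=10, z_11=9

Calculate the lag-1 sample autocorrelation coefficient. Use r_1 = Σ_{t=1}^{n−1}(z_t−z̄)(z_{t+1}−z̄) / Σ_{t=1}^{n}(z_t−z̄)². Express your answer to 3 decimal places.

Mean z̄ = (2 + 1 + 0 + 4 − 1 + 7 + 2 + 5 + 7 + 10 + 9)/11 = 4.1818
Numerator Σ_{t=1}^{10}(z_t−z̄)(z_{t+1}−z̄) = 46.1488
Denominator Σ(z_t−z̄)² = 137.6364
r_1 = 46.1488 / 137.6364 = 0.335

0.335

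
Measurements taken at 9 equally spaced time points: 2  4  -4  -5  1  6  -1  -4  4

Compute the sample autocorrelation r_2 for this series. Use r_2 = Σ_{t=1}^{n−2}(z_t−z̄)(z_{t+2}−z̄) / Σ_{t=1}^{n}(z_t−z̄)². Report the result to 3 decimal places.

-0.694

Mean z̄ = (2 + 4 − 4 − 5 + 1 + 6 − 1 − 4 + 4)/9 = 0.3333
Numerator Σ_{t=1}^{7}(z_t−z̄)(z_{t+2}−z̄) = -90.2222
Denominator Σ(z_t−z̄)² = 130.0000
r_2 = -90.2222 / 130.0000 = -0.694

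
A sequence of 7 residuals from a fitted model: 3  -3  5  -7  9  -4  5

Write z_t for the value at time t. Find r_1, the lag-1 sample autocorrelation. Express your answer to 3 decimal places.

-0.875

Mean z̄ = (3 − 3 + 5 − 7 + 9 − 4 + 5)/7 = 1.1429
Σ(z_t−z̄)(z_{t+1}−z̄) = (-7.6939) + (-15.9796) + (-31.4082) + (-63.9796) + (-40.4082) + (-19.8367) = -179.3061
Denominator Σ(z_t−z̄)² = 204.8571
r_1 = -179.3061 / 204.8571 = -0.875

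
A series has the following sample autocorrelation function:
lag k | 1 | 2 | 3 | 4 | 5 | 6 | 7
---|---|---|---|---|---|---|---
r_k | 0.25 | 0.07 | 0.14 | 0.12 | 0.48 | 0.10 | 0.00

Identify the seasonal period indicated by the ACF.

5

The largest autocorrelation is r_5 = 0.48; the remaining lags stay at or below 0.25. The elevated value at lag 1 (0.25), dropping to 0.07 at lag 2, reflects decaying short-term dependence rather than seasonality.
The dominant spike at lag 5 indicates a seasonal period of 5.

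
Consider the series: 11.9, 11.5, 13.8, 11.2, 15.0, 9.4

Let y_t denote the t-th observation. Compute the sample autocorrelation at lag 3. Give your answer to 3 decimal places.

Mean ȳ = (11.9 + 11.5 + 13.8 + 11.2 + 15.0 + 9.4)/6 = 12.1333
Σ(y_t−ȳ)(y_{t+3}−ȳ) = (0.2178) + (-1.8156) + (-4.5556) = -6.1533
Denominator Σ(y_t−ȳ)² = 19.7933
r_3 = -6.1533 / 19.7933 = -0.311

-0.311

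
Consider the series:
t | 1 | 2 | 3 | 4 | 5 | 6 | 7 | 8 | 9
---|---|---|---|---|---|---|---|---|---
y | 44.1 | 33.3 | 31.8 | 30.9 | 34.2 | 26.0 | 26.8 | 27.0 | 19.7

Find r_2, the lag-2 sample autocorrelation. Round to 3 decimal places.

0.171

Mean ȳ = (44.1 + 33.3 + 31.8 + 30.9 + 34.2 + 26.0 + 26.8 + 27.0 + 19.7)/9 = 30.4222
Numerator Σ_{t=1}^{7}(y_t−ȳ)(y_{t+2}−ȳ) = 63.6001
Denominator Σ(y_t−ȳ)² = 371.1156
r_2 = 63.6001 / 371.1156 = 0.171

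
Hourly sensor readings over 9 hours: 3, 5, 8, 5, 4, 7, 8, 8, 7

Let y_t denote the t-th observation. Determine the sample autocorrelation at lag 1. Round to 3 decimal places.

0.230

Mean ȳ = (3 + 5 + 8 + 5 + 4 + 7 + 8 + 8 + 7)/9 = 6.1111
Numerator Σ_{t=1}^{8}(y_t−ȳ)(y_{t+1}−ȳ) = 6.6543
Denominator Σ(y_t−ȳ)² = 28.8889
r_1 = 6.6543 / 28.8889 = 0.230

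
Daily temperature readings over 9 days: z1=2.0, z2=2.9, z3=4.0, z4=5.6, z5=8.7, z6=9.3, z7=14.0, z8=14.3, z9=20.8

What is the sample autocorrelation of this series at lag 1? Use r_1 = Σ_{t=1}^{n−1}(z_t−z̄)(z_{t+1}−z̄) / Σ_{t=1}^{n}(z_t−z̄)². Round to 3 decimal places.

0.577

Mean z̄ = (2.0 + 2.9 + 4.0 + 5.6 + 8.7 + 9.3 + 14.0 + 14.3 + 20.8)/9 = 9.0667
Numerator Σ_{t=1}^{8}(z_t−z̄)(z_{t+1}−z̄) = 181.9456
Denominator Σ(z_t−z̄)² = 315.2400
r_1 = 181.9456 / 315.2400 = 0.577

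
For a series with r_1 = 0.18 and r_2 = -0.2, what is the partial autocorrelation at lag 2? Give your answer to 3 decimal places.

-0.240

φ_{22} = (r_2 − r_1²) / (1 − r_1²)
r_1² = (0.18)² = 0.0324
Numerator = -0.2 − 0.0324 = -0.2324; denominator = 1 − 0.0324 = 0.9676
φ_{22} = -0.2324 / 0.9676 = -0.240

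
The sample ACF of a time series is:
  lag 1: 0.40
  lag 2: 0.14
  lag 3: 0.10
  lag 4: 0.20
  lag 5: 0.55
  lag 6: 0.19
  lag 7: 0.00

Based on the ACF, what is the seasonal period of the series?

5

The largest autocorrelation is r_5 = 0.55; the remaining lags stay at or below 0.40. The elevated value at lag 1 (0.40), dropping to 0.14 at lag 2, reflects decaying short-term dependence rather than seasonality.
The dominant spike at lag 5 indicates a seasonal period of 5.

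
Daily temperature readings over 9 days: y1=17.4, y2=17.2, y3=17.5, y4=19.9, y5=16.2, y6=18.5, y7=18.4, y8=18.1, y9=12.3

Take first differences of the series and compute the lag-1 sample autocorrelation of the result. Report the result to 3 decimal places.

-0.271

First differences Δy: -0.2, 0.3, 2.4, -3.7, 2.3, -0.1, -0.3, -5.8
Mean of differences = -0.6375
Numerator Σ(Δy_t−Δȳ)(Δy_{t+1}−Δȳ) = -15.0227
Denominator Σ(Δy_t−Δȳ)² = 55.3588
r_1(Δy) = -15.0227 / 55.3588 = -0.271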